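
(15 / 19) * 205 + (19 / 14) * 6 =22608 / 133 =169.98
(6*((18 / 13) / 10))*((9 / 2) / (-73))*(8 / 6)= -324 / 4745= -0.07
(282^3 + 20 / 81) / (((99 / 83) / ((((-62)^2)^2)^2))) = 32918797091876209457787904 / 8019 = 4105100023927697899711.67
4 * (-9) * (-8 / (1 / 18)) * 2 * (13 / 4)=33696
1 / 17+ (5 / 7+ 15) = 1877 / 119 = 15.77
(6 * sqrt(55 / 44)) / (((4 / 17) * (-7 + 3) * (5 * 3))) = -17 * sqrt(5) / 80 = -0.48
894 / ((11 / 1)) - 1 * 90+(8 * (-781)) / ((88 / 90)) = -70386 / 11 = -6398.73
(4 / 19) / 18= 2 / 171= 0.01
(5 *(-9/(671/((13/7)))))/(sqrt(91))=-45 *sqrt(91)/32879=-0.01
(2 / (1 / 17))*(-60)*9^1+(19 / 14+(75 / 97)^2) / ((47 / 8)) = -56833469876 / 3095561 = -18359.67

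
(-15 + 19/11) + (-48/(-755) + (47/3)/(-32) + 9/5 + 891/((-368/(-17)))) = 536582681/18337440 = 29.26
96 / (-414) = -16 / 69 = -0.23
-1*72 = -72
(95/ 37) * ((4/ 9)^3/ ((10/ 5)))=3040/ 26973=0.11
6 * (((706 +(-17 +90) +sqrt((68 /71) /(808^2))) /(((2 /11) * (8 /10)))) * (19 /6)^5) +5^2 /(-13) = 136185445 * sqrt(1207) /297395712 +1379149742315 /134784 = 10232311.60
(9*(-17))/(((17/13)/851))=-99567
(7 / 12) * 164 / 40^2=287 / 4800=0.06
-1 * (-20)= 20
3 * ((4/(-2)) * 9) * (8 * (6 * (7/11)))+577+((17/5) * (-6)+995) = -5382/55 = -97.85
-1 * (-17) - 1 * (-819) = 836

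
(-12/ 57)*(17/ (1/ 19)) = -68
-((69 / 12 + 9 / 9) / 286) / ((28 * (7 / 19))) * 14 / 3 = -171 / 16016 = -0.01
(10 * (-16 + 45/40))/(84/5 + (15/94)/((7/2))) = -978775/110844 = -8.83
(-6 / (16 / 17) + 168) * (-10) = -6465 / 4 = -1616.25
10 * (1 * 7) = 70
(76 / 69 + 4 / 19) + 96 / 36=5216 / 1311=3.98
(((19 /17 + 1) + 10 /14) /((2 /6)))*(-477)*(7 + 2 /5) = -17843139 /595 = -29988.47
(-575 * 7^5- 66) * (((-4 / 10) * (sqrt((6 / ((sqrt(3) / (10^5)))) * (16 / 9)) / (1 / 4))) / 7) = 12370036480 * 3^(1 / 4) * sqrt(5) / 21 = 1733472680.23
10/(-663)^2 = 10/439569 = 0.00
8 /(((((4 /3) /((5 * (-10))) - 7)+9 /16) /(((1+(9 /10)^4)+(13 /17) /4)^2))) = -295857712107 /70055406250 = -4.22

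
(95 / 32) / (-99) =-95 / 3168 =-0.03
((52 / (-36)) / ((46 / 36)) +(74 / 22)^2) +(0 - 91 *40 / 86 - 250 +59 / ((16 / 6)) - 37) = -284349787 / 957352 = -297.02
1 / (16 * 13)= 1 / 208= 0.00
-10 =-10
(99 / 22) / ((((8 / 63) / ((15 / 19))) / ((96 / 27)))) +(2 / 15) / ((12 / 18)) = 9469 / 95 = 99.67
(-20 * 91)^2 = 3312400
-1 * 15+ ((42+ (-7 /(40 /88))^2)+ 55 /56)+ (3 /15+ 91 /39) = 1124237 /4200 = 267.68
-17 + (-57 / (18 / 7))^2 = 17077 / 36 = 474.36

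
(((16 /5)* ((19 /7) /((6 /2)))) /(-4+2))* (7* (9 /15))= -152 /25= -6.08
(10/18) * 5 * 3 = 25/3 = 8.33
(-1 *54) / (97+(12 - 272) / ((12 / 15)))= 9 / 38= 0.24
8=8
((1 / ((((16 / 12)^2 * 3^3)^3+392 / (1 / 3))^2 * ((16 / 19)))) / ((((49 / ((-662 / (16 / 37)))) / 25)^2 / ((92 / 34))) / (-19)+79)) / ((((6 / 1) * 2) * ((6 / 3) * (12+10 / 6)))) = 778349213579375 / 212166477849870317214217101312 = 0.00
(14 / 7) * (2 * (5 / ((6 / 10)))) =100 / 3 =33.33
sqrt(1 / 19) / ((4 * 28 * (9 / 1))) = sqrt(19) / 19152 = 0.00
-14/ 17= -0.82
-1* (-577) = 577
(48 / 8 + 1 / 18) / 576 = 109 / 10368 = 0.01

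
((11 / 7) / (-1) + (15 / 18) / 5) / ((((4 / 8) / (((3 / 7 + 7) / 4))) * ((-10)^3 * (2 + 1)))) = 767 / 441000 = 0.00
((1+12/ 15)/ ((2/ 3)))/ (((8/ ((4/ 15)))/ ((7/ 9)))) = 7/ 100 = 0.07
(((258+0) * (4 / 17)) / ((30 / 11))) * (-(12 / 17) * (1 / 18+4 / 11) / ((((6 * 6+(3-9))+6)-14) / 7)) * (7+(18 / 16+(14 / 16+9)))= -599592 / 15895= -37.72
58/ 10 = 29/ 5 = 5.80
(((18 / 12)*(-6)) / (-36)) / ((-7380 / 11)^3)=-1331 / 1607789088000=-0.00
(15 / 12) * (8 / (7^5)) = 10 / 16807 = 0.00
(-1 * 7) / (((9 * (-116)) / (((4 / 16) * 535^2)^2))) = 573473254375 / 16704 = 34331492.72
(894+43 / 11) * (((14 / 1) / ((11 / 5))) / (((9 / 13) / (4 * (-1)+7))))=8988070 / 363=24760.52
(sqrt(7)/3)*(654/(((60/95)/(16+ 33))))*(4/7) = 28994*sqrt(7)/3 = 25570.30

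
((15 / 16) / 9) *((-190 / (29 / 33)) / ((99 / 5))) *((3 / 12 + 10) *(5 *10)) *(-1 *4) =2434375 / 1044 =2331.78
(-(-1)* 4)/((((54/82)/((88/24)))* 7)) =1804/567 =3.18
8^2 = 64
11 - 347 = -336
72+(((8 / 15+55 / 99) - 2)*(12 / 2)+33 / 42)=14137 / 210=67.32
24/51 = 8/17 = 0.47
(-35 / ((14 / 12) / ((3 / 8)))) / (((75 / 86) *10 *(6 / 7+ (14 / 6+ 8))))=-2709 / 23500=-0.12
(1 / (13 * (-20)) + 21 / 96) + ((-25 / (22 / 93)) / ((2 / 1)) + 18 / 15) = -1176627 / 22880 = -51.43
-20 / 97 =-0.21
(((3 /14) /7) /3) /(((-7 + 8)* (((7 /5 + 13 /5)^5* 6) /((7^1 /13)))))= 1 /1118208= 0.00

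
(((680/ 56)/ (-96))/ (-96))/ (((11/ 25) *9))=2125/ 6386688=0.00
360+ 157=517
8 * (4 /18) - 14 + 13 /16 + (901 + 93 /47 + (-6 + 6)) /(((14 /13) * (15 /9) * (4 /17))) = 100755245 /47376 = 2126.71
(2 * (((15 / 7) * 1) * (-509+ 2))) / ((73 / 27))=-410670 / 511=-803.66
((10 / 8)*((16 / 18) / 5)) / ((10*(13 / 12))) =4 / 195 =0.02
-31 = -31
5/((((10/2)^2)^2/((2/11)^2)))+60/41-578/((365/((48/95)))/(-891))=614436148688/860113375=714.37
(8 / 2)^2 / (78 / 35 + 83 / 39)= 21840 / 5947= 3.67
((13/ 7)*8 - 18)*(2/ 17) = -44/ 119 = -0.37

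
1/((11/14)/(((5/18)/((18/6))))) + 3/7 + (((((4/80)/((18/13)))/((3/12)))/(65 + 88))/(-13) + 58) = 62076103/1060290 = 58.55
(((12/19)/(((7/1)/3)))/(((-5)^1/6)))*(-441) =13608/95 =143.24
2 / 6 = 1 / 3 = 0.33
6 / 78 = 1 / 13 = 0.08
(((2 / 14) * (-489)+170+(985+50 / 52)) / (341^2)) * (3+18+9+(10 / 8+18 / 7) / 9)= 137776687 / 484828344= 0.28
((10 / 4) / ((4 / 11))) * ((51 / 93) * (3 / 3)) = 935 / 248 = 3.77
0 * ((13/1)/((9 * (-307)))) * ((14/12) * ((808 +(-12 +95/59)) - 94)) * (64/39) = 0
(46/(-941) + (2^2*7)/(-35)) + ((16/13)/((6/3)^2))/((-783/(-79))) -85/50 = -48233951/19156878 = -2.52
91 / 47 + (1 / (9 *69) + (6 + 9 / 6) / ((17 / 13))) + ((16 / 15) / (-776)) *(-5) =739261961 / 96258726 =7.68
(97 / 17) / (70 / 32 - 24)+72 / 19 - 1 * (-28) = 3554044 / 112727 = 31.53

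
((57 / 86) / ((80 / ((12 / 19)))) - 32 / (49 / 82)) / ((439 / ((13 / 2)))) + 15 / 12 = 33830393 / 73997840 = 0.46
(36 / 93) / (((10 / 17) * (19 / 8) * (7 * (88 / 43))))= 4386 / 226765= 0.02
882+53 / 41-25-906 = -1956 / 41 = -47.71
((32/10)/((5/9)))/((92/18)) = 648/575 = 1.13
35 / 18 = 1.94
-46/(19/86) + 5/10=-7893/38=-207.71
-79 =-79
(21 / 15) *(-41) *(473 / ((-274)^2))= -135751 / 375380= -0.36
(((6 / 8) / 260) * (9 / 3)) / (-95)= -9 / 98800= -0.00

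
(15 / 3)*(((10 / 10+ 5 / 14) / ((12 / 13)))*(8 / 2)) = 1235 / 42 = 29.40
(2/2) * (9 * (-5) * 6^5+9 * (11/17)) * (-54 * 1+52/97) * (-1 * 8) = -246793069008/1649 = -149662261.38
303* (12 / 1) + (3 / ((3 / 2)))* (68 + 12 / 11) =41516 / 11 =3774.18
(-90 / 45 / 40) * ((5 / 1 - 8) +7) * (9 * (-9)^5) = 531441 / 5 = 106288.20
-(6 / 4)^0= -1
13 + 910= 923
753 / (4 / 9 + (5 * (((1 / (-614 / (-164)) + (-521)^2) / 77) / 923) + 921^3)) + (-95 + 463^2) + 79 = 2989434852870231791637 / 13946316836511686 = 214353.00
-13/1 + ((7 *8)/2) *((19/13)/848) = -35695/2756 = -12.95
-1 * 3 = -3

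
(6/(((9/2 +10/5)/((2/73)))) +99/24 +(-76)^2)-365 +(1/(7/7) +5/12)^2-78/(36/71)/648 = 9993437063/1844856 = 5416.92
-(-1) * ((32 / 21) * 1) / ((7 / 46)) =1472 / 147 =10.01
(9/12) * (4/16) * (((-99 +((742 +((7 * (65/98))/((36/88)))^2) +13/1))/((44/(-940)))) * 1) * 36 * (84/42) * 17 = -12443981555/3234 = -3847860.72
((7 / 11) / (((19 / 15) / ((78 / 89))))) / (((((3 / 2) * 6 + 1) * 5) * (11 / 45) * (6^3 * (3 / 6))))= 273 / 818444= 0.00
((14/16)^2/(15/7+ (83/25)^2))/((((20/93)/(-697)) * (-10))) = 17930325/951296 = 18.85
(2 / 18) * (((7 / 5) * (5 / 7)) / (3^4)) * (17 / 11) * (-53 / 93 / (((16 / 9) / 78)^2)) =-152269 / 65472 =-2.33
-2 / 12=-1 / 6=-0.17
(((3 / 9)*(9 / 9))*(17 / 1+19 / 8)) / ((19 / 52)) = 2015 / 114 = 17.68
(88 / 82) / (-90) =-22 / 1845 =-0.01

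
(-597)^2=356409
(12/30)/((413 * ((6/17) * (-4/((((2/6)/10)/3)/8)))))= -17/17841600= -0.00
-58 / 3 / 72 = -29 / 108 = -0.27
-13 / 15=-0.87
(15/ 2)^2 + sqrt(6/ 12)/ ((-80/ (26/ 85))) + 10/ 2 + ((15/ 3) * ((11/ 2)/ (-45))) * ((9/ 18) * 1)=1097/ 18 - 13 * sqrt(2)/ 6800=60.94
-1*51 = -51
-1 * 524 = -524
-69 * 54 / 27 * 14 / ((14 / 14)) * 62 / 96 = -4991 / 4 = -1247.75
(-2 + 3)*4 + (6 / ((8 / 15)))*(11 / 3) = 181 / 4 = 45.25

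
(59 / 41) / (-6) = -59 / 246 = -0.24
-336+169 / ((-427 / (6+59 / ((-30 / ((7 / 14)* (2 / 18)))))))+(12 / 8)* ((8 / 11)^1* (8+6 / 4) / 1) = -831851039 / 2536380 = -327.97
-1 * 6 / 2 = -3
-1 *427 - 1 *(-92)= -335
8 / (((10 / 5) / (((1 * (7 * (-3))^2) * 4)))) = 7056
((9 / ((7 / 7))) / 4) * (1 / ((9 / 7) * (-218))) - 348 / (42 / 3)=-151777 / 6104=-24.87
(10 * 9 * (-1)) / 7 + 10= -20 / 7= -2.86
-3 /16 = -0.19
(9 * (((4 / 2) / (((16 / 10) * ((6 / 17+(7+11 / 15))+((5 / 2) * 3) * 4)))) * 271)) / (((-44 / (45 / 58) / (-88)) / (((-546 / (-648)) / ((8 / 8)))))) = 471641625 / 4506368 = 104.66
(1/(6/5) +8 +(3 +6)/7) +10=845/42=20.12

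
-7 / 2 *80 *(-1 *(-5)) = -1400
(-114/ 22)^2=3249/ 121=26.85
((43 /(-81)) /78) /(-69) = 43 /435942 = 0.00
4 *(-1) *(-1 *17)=68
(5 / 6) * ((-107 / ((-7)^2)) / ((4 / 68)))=-9095 / 294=-30.94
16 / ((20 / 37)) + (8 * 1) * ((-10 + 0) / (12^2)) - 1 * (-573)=27092 / 45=602.04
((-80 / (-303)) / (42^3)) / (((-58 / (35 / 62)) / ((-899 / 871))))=25 / 698313798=0.00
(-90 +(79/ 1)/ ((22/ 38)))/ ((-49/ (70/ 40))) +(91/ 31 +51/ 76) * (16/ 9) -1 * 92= -87.25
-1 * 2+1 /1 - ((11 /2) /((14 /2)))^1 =-25 /14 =-1.79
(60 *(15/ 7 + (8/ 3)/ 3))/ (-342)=-0.53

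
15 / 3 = 5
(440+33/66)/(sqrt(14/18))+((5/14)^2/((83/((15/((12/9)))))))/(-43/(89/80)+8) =-100125/177516416+2643 *sqrt(7)/14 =499.48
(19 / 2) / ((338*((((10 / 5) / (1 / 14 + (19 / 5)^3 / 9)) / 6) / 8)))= 1845869 / 443625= 4.16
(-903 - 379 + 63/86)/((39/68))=-3746426/1677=-2234.00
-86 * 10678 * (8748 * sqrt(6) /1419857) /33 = -2677786128 * sqrt(6) /15618427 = -419.97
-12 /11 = -1.09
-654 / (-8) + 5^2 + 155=1047 / 4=261.75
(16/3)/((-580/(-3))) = 4/145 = 0.03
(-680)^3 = -314432000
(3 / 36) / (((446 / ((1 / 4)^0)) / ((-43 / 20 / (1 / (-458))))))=9847 / 53520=0.18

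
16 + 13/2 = 45/2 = 22.50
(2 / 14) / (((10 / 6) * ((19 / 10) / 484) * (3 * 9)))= 968 / 1197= 0.81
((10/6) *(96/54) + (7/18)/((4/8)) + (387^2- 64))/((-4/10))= -10105340/27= -374271.85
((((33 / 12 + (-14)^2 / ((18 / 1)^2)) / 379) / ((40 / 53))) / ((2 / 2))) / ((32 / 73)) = 4205603 / 157178880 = 0.03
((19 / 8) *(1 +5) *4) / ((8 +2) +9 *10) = 57 / 100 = 0.57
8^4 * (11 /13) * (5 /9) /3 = 641.82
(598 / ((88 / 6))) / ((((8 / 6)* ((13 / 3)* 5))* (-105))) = -207 / 15400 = -0.01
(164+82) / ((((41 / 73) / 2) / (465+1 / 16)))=1629579 / 4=407394.75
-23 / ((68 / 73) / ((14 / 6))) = -57.61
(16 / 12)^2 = 16 / 9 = 1.78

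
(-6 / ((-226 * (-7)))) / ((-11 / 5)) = 15 / 8701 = 0.00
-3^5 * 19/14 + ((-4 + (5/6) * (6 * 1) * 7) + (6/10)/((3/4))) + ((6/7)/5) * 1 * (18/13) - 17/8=-1091539/3640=-299.87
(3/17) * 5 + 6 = 117/17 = 6.88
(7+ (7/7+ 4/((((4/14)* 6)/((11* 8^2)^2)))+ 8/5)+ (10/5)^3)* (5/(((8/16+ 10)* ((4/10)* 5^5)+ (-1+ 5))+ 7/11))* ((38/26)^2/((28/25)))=215263244075/256283937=839.94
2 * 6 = 12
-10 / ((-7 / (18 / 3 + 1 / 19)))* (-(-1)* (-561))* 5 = -3225750 / 133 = -24253.76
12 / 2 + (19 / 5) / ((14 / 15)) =141 / 14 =10.07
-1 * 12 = -12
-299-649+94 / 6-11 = -2830 / 3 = -943.33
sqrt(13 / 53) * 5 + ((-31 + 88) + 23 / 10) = 5 * sqrt(689) / 53 + 593 / 10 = 61.78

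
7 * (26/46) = 3.96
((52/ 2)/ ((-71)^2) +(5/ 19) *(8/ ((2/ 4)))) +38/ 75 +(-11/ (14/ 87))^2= 6585581442617/ 1407951300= 4677.42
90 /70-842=-5885 /7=-840.71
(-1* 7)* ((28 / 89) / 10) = -98 / 445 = -0.22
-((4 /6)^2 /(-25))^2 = -16 /50625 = -0.00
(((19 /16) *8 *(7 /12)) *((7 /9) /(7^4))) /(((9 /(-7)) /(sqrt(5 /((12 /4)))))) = -19 *sqrt(15) /40824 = -0.00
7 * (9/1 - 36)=-189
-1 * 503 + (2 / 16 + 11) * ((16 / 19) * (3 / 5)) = -47251 / 95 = -497.38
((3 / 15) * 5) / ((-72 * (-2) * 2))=1 / 288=0.00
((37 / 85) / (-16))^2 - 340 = -628862631 / 1849600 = -340.00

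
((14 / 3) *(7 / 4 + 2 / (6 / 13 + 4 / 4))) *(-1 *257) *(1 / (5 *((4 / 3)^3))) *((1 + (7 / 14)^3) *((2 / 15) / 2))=-11511801 / 486400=-23.67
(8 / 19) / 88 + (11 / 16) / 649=1153 / 197296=0.01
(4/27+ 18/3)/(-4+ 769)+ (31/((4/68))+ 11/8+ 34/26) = 529.69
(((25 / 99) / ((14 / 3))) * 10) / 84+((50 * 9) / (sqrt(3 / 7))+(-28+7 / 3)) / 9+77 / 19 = 1335221 / 1106028+50 * sqrt(21) / 3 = 77.58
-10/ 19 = -0.53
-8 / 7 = -1.14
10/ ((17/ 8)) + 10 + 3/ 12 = 1017/ 68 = 14.96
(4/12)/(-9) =-1/27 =-0.04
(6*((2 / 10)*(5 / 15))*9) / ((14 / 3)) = 27 / 35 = 0.77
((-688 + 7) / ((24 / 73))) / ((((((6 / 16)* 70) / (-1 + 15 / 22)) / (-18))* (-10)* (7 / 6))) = 149139 / 3850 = 38.74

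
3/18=1/6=0.17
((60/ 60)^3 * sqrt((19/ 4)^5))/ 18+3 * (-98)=-294+361 * sqrt(19)/ 576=-291.27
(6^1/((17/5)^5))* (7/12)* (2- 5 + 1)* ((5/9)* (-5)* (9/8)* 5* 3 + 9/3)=7678125/11358856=0.68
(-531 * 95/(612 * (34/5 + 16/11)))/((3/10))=-1541375/46308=-33.29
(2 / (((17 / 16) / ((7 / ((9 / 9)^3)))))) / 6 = 112 / 51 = 2.20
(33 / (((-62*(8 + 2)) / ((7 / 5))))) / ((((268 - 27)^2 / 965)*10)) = -44583 / 360102200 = -0.00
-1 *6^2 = -36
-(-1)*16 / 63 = 16 / 63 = 0.25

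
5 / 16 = 0.31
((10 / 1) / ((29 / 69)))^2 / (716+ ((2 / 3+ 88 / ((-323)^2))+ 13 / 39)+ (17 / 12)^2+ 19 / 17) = 7152629313600 / 9098539463857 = 0.79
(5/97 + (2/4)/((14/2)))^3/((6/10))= 0.00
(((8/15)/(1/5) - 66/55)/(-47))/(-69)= 22/48645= 0.00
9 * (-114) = -1026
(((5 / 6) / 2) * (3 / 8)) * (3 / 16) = 15 / 512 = 0.03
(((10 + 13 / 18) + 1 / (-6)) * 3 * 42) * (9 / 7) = 1710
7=7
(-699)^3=-341532099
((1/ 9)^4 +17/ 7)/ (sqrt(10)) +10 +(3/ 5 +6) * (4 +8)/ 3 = 55772 * sqrt(10)/ 229635 +182/ 5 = 37.17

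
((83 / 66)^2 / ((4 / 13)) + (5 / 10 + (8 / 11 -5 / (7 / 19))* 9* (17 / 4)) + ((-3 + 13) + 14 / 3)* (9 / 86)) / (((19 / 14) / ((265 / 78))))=-51756477695 / 42706224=-1211.92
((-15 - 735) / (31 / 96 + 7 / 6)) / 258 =-12000 / 6149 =-1.95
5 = 5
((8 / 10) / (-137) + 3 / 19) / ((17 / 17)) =1979 / 13015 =0.15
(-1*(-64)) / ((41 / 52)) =3328 / 41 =81.17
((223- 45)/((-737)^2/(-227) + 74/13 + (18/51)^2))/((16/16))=-151805342/2035725075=-0.07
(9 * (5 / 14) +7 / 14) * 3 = 78 / 7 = 11.14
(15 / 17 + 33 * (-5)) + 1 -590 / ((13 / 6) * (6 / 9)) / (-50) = -154.95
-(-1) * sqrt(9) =3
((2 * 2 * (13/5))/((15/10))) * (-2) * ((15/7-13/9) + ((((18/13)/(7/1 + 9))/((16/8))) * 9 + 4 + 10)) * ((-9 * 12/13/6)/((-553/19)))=-7513018/754845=-9.95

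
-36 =-36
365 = 365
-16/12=-4/3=-1.33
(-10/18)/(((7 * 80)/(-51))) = 17/336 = 0.05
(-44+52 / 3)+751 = 2173 / 3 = 724.33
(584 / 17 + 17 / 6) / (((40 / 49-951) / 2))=-185857 / 2374509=-0.08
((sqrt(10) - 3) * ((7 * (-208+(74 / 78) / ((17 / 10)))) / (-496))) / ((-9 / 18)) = 481369 / 27404 - 481369 * sqrt(10) / 82212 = -0.95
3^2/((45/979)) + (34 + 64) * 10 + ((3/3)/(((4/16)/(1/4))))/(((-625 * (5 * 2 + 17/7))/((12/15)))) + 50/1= 333264347/271875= 1225.80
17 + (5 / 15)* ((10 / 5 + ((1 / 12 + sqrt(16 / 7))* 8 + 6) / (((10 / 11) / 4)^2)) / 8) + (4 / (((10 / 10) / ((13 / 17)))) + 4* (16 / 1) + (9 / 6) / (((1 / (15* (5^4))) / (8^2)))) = 1936* sqrt(7) / 525 + 2754273931 / 3060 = 900099.28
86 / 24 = 43 / 12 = 3.58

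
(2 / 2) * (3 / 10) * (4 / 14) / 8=3 / 280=0.01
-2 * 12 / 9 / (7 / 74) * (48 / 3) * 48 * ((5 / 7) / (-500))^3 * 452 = 1070336 / 37515625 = 0.03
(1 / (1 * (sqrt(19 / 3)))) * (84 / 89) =84 * sqrt(57) / 1691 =0.38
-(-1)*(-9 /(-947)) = 9 /947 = 0.01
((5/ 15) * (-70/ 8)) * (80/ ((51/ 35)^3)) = -30012500/ 397953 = -75.42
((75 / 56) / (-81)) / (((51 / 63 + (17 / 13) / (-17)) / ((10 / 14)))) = -65 / 4032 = -0.02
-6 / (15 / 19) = -38 / 5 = -7.60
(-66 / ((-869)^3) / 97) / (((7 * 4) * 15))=1 / 405075912010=0.00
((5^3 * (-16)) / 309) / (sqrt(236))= -1000 * sqrt(59) / 18231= -0.42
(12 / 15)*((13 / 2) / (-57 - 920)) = -26 / 4885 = -0.01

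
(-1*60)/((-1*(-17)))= -60/17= -3.53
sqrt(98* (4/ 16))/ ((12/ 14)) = 49* sqrt(2)/ 12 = 5.77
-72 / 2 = -36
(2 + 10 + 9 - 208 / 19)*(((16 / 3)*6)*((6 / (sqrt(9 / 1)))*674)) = 8238976 / 19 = 433630.32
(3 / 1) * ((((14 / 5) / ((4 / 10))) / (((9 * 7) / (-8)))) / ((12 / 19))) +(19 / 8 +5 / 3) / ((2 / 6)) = 569 / 72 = 7.90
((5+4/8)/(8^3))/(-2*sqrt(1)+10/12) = -33/3584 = -0.01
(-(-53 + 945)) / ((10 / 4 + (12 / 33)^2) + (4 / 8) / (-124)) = -26767136 / 78867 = -339.40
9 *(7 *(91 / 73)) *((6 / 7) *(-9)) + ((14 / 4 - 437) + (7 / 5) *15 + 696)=-47061 / 146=-322.34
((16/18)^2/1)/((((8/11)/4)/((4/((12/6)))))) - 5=3.69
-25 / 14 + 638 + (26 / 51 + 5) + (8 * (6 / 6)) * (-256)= -1004081 / 714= -1406.28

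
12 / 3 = 4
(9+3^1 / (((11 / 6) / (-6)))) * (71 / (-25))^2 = -45369 / 6875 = -6.60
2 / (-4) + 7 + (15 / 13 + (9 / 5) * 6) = 2399 / 130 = 18.45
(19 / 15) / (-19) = -1 / 15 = -0.07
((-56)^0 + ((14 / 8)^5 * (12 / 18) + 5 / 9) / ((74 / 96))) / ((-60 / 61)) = -3448513 / 213120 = -16.18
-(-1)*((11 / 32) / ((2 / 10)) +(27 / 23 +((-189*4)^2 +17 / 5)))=2103275637 / 3680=571542.29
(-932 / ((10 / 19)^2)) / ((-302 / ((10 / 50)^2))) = 0.45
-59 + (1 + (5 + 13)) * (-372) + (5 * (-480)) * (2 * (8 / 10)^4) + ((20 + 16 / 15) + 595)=-635776 / 75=-8477.01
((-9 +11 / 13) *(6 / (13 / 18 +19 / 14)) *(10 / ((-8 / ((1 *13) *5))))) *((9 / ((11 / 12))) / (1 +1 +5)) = 3863700 / 1441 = 2681.26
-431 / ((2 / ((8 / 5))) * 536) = -0.64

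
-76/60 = -19/15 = -1.27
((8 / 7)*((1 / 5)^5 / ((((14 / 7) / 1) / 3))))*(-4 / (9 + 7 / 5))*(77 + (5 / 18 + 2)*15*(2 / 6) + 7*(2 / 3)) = -134 / 6825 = -0.02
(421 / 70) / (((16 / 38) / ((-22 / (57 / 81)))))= -125037 / 280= -446.56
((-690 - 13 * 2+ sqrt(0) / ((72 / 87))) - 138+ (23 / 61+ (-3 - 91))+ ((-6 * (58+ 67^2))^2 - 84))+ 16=45402697011 / 61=744306508.38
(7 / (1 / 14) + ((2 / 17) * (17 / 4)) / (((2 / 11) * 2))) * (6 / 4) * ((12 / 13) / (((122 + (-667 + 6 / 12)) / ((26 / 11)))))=-795 / 1331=-0.60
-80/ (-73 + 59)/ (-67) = -40/ 469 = -0.09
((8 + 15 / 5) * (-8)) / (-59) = 88 / 59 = 1.49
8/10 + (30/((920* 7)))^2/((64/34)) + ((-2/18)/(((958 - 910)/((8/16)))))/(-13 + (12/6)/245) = 4562855598193/5702852252160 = 0.80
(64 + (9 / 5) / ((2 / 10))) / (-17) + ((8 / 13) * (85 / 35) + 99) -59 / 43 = 6308073 / 66521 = 94.83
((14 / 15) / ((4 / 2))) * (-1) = -7 / 15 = -0.47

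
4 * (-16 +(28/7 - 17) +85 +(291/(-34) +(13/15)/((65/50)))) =192.43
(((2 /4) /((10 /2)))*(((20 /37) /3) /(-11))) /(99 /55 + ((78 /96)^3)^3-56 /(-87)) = -0.00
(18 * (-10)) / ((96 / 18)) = -135 / 4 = -33.75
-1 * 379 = -379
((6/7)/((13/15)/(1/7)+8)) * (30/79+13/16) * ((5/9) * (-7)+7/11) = -15755/66676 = -0.24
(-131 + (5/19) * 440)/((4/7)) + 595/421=-806463/31996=-25.21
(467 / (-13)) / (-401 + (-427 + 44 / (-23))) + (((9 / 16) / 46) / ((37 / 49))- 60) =-25315344629 / 422341088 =-59.94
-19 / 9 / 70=-0.03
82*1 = 82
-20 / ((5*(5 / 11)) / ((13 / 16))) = -143 / 20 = -7.15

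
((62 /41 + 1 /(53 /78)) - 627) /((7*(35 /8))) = -10847896 /532385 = -20.38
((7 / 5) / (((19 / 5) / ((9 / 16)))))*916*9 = 129843 / 76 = 1708.46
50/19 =2.63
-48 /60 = -4 /5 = -0.80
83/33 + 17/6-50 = -2947/66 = -44.65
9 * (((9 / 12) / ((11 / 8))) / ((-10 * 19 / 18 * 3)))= -162 / 1045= -0.16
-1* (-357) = 357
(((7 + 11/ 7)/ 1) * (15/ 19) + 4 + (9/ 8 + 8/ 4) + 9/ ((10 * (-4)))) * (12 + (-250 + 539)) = 781611/ 190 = 4113.74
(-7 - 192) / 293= -199 / 293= -0.68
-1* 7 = -7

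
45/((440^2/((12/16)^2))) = 81/619520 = 0.00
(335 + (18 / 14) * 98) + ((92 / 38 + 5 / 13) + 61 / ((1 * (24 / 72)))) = 159761 / 247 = 646.81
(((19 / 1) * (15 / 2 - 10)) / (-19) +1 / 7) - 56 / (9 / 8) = -5939 / 126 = -47.13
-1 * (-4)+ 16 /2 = 12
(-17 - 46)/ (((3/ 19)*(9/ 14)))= -1862/ 3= -620.67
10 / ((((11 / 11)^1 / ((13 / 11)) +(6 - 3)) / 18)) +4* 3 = 294 / 5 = 58.80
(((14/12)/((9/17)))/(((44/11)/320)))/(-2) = -2380/27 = -88.15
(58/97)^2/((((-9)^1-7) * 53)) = -841/1994708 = -0.00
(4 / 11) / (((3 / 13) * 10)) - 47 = -46.84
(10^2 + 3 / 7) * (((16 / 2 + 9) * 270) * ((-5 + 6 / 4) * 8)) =-12907080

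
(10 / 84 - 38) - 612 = -27295 / 42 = -649.88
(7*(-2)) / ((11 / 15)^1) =-210 / 11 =-19.09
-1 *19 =-19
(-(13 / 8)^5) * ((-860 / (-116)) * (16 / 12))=-79827995 / 712704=-112.01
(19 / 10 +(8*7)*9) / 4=5059 / 40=126.48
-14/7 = -2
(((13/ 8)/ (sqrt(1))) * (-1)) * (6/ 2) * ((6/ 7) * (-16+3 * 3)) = 29.25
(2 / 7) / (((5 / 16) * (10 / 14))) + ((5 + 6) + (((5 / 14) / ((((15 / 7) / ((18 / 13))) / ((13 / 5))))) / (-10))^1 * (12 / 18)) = 306 / 25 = 12.24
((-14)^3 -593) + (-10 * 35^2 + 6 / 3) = -15585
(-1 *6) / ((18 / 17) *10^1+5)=-102 / 265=-0.38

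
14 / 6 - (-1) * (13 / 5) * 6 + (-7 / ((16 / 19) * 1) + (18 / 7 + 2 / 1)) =23843 / 1680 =14.19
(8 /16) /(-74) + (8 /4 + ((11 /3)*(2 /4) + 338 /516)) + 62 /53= 1906181 /337292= 5.65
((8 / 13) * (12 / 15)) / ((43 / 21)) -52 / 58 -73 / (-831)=-38277227 / 67356705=-0.57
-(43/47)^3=-79507/103823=-0.77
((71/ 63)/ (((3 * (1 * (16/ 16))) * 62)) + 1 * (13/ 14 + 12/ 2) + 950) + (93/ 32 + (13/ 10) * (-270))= 114150359/ 187488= 608.84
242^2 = 58564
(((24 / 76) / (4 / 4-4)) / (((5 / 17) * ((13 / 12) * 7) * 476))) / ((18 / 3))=-1 / 60515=-0.00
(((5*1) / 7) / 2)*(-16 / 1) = -40 / 7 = -5.71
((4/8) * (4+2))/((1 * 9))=1/3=0.33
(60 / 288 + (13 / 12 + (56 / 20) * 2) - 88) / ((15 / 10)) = -9733 / 180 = -54.07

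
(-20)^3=-8000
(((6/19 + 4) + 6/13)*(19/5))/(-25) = -236/325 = -0.73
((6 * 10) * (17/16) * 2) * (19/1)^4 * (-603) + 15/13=-260504511315/26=-10019404281.35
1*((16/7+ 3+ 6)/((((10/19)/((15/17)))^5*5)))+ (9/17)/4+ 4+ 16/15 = 35.09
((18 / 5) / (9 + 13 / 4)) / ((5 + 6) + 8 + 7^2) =18 / 4165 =0.00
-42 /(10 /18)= -378 /5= -75.60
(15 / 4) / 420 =1 / 112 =0.01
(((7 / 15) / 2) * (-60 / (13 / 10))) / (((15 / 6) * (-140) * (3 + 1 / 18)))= 36 / 3575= 0.01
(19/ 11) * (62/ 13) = 1178/ 143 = 8.24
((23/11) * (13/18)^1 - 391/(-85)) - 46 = -39491/990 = -39.89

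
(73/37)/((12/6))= 73/74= 0.99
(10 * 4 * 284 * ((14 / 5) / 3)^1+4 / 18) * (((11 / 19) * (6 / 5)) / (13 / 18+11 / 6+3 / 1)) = 3149058 / 2375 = 1325.92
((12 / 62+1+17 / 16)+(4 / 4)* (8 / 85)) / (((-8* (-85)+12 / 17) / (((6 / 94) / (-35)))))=-297249 / 47209131200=-0.00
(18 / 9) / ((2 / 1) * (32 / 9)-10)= -9 / 13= -0.69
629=629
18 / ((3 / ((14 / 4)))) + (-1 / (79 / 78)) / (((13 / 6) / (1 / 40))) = 16581 / 790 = 20.99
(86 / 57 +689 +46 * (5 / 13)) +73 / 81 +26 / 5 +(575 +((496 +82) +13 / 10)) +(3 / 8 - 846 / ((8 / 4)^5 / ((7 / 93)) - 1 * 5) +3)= 880238100509 / 470724696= 1869.96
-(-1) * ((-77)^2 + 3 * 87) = 6190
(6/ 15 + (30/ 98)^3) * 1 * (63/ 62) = 2269557/ 5210170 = 0.44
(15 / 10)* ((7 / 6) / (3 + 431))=1 / 248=0.00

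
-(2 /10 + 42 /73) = -283 /365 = -0.78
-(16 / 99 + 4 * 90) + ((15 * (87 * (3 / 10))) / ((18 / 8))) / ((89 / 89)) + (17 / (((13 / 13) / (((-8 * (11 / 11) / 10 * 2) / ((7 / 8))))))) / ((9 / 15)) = -164914 / 693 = -237.97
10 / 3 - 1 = 7 / 3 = 2.33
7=7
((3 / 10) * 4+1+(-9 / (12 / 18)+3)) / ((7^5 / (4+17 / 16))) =-6723 / 2689120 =-0.00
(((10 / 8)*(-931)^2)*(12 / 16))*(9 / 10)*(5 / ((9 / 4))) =13001415 / 8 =1625176.88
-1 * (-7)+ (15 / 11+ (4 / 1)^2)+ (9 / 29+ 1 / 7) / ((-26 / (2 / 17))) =12022272 / 493493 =24.36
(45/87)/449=15/13021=0.00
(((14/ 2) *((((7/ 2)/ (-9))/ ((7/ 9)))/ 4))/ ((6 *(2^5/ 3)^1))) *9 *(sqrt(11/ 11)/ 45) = -7/ 2560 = -0.00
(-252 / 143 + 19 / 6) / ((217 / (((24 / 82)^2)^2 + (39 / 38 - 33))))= -0.21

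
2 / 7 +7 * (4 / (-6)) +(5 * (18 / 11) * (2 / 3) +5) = 1403 / 231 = 6.07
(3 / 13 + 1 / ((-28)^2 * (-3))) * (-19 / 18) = -133817 / 550368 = -0.24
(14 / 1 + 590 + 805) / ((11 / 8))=1024.73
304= 304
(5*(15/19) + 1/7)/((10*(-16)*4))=-17/2660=-0.01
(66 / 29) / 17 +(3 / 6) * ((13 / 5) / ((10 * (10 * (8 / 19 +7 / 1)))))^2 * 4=164048327437 / 1225166625000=0.13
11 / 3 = 3.67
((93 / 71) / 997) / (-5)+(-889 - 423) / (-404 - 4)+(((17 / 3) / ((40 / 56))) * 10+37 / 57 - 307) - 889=-127216656764 / 114321005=-1112.80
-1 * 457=-457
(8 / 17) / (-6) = -4 / 51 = -0.08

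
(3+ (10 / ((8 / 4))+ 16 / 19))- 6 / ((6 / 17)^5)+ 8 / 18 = -26748611 / 24624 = -1086.28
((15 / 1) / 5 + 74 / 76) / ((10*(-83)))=-151 / 31540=-0.00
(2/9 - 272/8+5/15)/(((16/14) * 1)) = -2107/72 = -29.26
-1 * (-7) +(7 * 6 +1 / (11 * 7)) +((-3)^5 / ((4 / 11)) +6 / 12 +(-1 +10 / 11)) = -190599 / 308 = -618.83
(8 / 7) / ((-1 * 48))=-1 / 42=-0.02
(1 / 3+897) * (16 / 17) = 43072 / 51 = 844.55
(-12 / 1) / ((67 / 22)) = -264 / 67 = -3.94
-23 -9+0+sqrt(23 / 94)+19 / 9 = -269 / 9+sqrt(2162) / 94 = -29.39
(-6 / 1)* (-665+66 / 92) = 91671 / 23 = 3985.70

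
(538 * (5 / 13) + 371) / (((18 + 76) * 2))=7513 / 2444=3.07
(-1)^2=1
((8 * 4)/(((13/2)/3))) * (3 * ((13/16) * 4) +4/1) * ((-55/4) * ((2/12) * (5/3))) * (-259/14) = 559625/39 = 14349.36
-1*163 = -163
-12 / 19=-0.63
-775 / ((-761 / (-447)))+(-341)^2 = 88143416 / 761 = 115825.78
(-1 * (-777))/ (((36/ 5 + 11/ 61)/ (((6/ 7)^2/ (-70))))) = -121878/ 110299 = -1.10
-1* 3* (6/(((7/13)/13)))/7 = -3042/49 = -62.08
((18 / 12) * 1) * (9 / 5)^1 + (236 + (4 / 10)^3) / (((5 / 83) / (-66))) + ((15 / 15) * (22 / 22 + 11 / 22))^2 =-646566921 / 2500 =-258626.77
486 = 486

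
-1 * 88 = -88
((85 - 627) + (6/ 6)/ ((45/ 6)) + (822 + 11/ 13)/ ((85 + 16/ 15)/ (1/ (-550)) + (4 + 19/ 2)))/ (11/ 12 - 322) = 120012372904/ 71111102855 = 1.69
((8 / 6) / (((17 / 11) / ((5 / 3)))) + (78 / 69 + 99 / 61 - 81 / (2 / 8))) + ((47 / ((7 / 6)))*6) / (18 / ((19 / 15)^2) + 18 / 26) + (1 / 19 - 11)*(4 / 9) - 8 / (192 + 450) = -5775392255484853 / 18973438754319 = -304.39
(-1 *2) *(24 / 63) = -16 / 21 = -0.76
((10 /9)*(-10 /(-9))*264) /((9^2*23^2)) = 8800 /1156923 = 0.01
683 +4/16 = 2733/4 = 683.25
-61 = -61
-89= -89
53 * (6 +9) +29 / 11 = 8774 / 11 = 797.64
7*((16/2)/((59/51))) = 2856/59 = 48.41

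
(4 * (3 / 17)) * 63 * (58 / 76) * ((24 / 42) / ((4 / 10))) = 15660 / 323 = 48.48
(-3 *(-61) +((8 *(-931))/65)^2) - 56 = 56009279/4225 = 13256.63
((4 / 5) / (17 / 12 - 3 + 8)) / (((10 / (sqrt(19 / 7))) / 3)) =72 * sqrt(133) / 13475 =0.06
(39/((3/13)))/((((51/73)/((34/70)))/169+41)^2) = 25722065161/255957070084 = 0.10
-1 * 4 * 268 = -1072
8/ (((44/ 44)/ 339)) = 2712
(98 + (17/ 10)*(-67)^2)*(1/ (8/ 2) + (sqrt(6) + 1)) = 77293/ 8 + 77293*sqrt(6)/ 10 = 28594.47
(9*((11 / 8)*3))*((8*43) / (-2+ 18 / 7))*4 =89397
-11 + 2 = -9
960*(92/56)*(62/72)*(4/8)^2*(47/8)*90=2513325/14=179523.21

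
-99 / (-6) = 16.50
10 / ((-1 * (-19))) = 10 / 19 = 0.53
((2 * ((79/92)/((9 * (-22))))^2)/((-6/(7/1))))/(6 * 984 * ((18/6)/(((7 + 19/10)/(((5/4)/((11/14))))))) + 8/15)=-19440715/1402760127555072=-0.00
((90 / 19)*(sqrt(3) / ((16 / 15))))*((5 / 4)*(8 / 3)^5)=128000*sqrt(3) / 171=1296.51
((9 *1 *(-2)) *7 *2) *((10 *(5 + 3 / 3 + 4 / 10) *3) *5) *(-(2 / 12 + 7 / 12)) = 181440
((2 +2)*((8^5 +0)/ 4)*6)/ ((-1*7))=-28086.86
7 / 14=0.50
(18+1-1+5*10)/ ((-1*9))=-7.56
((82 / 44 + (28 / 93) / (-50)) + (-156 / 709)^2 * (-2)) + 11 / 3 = 5.43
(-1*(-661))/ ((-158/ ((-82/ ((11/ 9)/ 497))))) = 139496.86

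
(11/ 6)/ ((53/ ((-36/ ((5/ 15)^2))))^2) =192456/ 2809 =68.51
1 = 1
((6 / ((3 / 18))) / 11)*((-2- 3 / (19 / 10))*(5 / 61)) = -12240 / 12749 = -0.96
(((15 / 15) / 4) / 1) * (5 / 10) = 1 / 8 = 0.12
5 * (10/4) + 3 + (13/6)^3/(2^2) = 15589/864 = 18.04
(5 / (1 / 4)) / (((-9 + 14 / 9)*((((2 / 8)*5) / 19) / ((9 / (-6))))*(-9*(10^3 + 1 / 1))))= -456 / 67067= -0.01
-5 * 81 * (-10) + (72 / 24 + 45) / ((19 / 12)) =77526 / 19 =4080.32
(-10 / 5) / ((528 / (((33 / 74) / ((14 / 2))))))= -1 / 4144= -0.00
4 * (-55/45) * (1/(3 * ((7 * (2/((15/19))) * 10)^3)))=-11/37642192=-0.00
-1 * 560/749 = -80/107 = -0.75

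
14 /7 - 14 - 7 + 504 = 485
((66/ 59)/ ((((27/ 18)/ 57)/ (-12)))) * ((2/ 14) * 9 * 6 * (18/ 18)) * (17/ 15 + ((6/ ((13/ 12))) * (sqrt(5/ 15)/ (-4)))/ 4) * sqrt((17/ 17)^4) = -9209376/ 2065 + 2437776 * sqrt(3)/ 5369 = -3673.31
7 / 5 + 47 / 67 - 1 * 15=-4321 / 335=-12.90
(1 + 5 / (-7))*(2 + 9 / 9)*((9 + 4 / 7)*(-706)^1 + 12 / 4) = -283686 / 49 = -5789.51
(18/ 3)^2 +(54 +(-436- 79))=-425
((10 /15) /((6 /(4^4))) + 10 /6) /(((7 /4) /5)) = 5420 /63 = 86.03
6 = 6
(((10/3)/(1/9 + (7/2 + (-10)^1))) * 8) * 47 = -4512/23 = -196.17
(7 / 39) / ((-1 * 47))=-0.00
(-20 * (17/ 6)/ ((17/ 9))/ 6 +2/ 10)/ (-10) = 12/ 25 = 0.48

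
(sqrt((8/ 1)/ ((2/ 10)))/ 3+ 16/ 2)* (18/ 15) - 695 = -682.87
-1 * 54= -54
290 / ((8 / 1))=145 / 4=36.25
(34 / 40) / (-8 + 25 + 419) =17 / 8720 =0.00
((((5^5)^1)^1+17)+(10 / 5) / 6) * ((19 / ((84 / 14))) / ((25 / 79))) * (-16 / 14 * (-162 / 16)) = 127349343 / 350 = 363855.27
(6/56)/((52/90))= 135/728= 0.19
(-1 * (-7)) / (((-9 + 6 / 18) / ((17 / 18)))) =-119 / 156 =-0.76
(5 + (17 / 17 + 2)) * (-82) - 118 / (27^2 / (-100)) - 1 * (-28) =-446012 / 729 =-611.81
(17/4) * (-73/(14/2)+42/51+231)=13173/14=940.93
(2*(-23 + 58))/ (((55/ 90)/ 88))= 10080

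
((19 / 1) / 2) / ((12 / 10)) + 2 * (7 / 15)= 177 / 20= 8.85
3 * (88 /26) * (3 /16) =1.90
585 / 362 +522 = 189549 / 362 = 523.62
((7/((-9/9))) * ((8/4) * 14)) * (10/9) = -217.78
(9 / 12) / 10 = 3 / 40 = 0.08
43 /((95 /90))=774 /19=40.74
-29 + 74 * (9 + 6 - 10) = 341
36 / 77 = 0.47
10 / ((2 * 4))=5 / 4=1.25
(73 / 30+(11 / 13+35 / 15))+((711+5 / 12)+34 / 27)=5042387 / 7020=718.29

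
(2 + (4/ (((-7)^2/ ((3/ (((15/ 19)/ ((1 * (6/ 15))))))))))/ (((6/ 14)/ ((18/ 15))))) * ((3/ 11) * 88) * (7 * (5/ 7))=49296/ 175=281.69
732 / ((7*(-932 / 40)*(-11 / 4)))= 29280 / 17941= 1.63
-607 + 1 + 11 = -595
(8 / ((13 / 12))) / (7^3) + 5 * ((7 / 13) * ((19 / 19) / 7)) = 1811 / 4459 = 0.41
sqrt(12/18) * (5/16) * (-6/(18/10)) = -25 * sqrt(6)/72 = -0.85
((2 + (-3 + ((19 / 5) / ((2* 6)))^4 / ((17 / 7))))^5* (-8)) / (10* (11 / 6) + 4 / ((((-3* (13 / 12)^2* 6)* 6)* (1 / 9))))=85930344594668625223740913167582254640364817 / 197936974722423246933196800000000000000000000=0.43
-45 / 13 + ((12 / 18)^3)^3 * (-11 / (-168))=-3.46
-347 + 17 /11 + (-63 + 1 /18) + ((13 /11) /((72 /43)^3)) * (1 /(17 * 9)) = -23322324283 /57106944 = -408.40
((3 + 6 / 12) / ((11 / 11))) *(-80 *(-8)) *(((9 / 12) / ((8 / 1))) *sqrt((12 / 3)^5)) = 6720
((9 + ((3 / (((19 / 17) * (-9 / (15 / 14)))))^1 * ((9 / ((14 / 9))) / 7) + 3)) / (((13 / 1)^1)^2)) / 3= 0.02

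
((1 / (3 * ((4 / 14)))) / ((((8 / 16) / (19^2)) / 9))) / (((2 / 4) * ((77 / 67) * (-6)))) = -24187 / 11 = -2198.82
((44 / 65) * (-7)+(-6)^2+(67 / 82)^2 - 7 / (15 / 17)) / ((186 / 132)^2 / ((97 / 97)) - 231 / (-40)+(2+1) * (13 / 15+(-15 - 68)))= -7614005102 / 75721628385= -0.10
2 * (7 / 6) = 7 / 3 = 2.33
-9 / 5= -1.80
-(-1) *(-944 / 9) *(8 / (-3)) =7552 / 27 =279.70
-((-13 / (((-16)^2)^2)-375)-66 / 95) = 2339046611 / 6225920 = 375.69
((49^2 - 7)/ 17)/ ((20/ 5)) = 1197/ 34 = 35.21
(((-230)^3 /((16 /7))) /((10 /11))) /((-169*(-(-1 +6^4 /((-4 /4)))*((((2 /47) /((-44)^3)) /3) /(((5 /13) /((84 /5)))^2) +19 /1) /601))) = 550357190097859375 /651311792974102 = 845.00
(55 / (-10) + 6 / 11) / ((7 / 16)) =-11.32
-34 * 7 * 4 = -952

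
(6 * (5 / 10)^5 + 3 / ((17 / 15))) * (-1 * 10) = -28.35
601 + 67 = 668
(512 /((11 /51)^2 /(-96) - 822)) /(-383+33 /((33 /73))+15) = 127844352 /60548818735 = 0.00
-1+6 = 5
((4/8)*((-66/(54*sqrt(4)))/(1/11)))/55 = -11/180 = -0.06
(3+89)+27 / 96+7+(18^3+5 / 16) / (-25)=-107209 / 800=-134.01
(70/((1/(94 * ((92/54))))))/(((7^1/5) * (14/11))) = 1189100/189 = 6291.53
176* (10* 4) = 7040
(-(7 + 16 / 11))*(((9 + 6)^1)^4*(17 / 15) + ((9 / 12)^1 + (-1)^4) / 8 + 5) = -170763531 / 352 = -485123.67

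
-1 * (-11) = 11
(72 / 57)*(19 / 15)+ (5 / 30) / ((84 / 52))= 1073 / 630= 1.70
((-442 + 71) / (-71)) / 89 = 371 / 6319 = 0.06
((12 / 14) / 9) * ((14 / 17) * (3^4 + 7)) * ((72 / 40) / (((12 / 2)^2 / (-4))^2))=352 / 2295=0.15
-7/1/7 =-1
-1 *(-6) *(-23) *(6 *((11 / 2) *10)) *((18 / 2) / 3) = -136620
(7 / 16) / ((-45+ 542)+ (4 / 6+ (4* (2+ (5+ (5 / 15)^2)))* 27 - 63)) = 21 / 57728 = 0.00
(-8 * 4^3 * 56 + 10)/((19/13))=-372606/19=-19610.84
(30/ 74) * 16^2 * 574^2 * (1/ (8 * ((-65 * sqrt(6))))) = -26845.67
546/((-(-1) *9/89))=16198/3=5399.33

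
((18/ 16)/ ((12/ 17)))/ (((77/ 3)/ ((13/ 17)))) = 117/ 2464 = 0.05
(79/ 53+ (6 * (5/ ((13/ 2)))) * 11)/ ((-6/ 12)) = -104.52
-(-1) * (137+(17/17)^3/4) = 549/4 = 137.25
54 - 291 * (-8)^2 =-18570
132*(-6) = -792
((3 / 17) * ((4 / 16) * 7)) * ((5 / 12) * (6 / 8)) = 105 / 1088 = 0.10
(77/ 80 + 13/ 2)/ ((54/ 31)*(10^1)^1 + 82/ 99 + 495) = 1832193/ 126012560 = 0.01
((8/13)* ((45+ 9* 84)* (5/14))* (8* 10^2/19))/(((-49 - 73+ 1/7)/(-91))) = 89712000/16207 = 5535.39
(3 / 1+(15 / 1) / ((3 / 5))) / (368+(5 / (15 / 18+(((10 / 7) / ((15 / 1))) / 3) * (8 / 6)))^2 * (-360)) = -766927 / 311409388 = -0.00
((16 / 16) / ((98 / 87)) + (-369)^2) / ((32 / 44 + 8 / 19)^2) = 103258.46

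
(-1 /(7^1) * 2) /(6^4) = -1 /4536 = -0.00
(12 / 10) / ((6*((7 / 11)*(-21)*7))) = -11 / 5145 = -0.00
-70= -70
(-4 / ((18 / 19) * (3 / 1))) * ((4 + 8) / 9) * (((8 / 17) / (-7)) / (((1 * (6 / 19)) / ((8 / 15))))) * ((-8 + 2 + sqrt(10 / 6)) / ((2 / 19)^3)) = -158470336 / 144585 + 79235168 * sqrt(15) / 1301265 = -860.21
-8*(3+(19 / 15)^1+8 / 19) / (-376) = 1336 / 13395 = 0.10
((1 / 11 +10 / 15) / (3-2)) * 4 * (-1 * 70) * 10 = -70000 / 33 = -2121.21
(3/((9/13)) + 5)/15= 28/45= 0.62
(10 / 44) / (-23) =-0.01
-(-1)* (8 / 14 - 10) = -66 / 7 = -9.43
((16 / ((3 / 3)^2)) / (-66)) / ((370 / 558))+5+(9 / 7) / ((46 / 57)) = 4080737 / 655270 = 6.23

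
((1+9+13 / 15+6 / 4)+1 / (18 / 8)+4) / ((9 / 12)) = 3026 / 135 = 22.41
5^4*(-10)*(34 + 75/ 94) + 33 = -10220324/ 47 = -217453.70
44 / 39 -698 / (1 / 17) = -462730 / 39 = -11864.87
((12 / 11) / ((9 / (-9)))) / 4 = -3 / 11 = -0.27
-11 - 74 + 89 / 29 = -2376 / 29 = -81.93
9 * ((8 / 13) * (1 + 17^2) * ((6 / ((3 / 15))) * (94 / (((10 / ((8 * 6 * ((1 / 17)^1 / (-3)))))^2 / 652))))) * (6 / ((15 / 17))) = 196560912384 / 1105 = 177883178.63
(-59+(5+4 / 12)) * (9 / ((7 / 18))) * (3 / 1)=-3726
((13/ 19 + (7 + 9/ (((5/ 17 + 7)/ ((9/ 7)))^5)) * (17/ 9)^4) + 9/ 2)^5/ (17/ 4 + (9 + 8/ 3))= 6523375062107195116615282743619865670524938765540832842519488770544348659968272058922116522329891898776071875/ 13914366686206283227434823217028673802155465860092405545719964666478167293427305747553816153555992576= 468822994.91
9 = 9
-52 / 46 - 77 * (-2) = 3516 / 23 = 152.87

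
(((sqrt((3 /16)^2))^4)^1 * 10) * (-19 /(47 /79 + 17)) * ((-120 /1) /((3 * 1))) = 607905 /1138688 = 0.53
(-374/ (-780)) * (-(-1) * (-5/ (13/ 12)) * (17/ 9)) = -6358/ 1521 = -4.18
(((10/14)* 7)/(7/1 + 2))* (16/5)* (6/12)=8/9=0.89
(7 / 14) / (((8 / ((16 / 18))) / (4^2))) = 8 / 9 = 0.89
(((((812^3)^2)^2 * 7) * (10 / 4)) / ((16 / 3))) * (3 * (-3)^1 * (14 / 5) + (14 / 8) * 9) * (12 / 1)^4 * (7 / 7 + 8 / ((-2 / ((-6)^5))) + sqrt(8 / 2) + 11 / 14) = -1643378356656125402410116272761907496729182208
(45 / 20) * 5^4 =5625 / 4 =1406.25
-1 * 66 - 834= -900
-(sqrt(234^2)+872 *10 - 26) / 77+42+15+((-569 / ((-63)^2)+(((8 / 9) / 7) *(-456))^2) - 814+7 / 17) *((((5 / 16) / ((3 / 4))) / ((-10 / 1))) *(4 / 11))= -216918991 / 2226609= -97.42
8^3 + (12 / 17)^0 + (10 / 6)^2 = 4642 / 9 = 515.78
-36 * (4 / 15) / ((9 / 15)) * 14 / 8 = -28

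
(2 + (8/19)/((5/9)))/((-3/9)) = -786/95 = -8.27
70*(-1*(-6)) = 420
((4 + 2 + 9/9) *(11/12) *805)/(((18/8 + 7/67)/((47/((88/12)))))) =17744615/1262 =14060.71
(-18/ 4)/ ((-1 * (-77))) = -9/ 154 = -0.06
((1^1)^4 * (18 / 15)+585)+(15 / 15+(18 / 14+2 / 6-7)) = 61091 / 105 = 581.82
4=4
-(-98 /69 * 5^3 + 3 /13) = 177.31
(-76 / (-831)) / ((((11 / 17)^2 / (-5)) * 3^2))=-109820 / 904959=-0.12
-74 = -74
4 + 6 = 10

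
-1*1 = -1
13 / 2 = 6.50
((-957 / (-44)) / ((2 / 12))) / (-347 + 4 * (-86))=-261 / 1382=-0.19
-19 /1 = -19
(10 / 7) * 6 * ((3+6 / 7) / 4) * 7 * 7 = 405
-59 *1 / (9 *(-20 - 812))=59 / 7488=0.01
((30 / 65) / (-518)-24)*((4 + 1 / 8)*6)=-594.02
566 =566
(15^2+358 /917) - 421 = -179374 /917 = -195.61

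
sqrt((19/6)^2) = 19/6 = 3.17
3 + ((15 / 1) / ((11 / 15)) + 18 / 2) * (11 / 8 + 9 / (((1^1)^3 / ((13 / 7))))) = 82515 / 154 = 535.81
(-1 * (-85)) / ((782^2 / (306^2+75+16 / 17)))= 13.03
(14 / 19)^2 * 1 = 0.54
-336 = -336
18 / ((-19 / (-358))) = 6444 / 19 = 339.16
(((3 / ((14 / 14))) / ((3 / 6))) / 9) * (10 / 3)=2.22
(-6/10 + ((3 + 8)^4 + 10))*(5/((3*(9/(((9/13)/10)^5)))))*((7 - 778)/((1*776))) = -30878959401/7203084200000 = -0.00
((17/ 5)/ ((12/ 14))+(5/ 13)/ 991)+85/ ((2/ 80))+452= 1490292707/ 386490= 3855.97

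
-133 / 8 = -16.62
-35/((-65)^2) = -0.01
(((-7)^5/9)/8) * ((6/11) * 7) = -117649/132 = -891.28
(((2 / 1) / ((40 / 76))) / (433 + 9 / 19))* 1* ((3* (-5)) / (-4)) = 1083 / 32944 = 0.03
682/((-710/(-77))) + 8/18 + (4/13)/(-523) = 1616333887/21722805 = 74.41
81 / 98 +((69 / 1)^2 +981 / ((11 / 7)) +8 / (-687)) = 3988861081 / 740586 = 5386.09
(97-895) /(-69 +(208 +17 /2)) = -1596 /295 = -5.41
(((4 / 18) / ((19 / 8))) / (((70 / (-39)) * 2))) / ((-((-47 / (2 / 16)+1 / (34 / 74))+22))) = -884 / 11932095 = -0.00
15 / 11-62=-667 / 11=-60.64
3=3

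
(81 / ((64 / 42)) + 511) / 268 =18053 / 8576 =2.11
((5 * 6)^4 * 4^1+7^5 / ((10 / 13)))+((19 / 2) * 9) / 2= 65237837 / 20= 3261891.85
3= 3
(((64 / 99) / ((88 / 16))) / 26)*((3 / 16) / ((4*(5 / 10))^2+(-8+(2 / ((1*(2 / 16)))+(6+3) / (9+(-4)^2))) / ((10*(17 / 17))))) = 1000 / 5705271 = 0.00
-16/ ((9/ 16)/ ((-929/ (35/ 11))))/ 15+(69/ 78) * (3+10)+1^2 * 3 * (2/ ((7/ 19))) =5494703/ 9450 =581.45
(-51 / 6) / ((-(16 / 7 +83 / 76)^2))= 2405704 / 3229209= 0.74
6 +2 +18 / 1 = 26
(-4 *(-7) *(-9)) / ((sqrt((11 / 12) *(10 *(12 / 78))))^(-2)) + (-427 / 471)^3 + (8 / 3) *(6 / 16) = -482384228656 / 1358332443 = -355.13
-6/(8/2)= -1.50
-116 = -116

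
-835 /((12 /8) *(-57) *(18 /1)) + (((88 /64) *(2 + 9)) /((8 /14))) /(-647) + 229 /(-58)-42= -41994510217 /924040224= -45.45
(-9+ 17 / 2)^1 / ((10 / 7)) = -7 / 20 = -0.35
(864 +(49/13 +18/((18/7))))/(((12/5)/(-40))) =-568600/39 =-14579.49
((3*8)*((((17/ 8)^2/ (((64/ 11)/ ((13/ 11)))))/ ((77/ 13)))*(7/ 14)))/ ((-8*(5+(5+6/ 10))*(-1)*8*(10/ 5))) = 732615/ 534904832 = 0.00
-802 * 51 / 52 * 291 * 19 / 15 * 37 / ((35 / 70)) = -1394574141 / 65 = -21454986.78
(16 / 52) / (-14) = -2 / 91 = -0.02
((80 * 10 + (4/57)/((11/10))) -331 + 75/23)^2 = 46395088223236/207965241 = 223090.59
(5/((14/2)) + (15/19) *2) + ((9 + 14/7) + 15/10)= 3935/266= 14.79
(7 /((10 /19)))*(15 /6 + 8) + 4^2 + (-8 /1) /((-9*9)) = 252313 /1620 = 155.75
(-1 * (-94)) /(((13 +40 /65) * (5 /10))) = 2444 /177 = 13.81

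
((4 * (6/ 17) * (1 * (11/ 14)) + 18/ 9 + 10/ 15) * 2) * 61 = 164456/ 357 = 460.66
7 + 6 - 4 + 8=17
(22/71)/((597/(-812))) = -17864/42387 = -0.42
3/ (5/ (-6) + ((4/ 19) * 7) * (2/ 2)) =342/ 73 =4.68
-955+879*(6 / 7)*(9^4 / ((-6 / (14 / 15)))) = -769904.20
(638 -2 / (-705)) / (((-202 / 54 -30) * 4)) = -1012032 / 214085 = -4.73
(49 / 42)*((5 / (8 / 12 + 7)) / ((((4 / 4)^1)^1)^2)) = 35 / 46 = 0.76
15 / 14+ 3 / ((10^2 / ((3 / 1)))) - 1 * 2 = -587 / 700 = -0.84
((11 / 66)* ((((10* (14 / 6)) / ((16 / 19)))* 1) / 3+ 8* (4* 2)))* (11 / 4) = 58003 / 1728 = 33.57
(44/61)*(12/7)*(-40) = -21120/427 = -49.46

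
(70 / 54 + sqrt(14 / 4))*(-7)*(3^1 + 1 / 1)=-14*sqrt(14)- 980 / 27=-88.68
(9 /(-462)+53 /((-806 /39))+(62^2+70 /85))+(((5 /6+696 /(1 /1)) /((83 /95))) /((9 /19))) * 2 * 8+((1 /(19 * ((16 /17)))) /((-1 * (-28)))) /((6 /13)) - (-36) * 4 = 6839759582308027 /221160094848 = 30926.73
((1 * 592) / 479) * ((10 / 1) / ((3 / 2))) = 11840 / 1437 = 8.24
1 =1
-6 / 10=-3 / 5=-0.60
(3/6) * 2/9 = 1/9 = 0.11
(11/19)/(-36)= -11/684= -0.02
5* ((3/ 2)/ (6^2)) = 5/ 24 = 0.21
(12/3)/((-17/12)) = -48/17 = -2.82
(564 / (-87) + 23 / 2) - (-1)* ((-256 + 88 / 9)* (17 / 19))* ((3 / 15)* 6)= -4287017 / 16530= -259.35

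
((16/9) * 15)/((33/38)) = 3040/99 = 30.71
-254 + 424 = 170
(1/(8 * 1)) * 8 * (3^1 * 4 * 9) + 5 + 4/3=343/3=114.33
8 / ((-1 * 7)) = -8 / 7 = -1.14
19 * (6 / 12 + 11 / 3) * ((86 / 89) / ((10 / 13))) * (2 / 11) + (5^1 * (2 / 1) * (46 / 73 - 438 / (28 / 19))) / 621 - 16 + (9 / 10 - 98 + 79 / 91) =-3995312652017 / 40386716370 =-98.93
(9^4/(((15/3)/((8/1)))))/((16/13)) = 85293/10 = 8529.30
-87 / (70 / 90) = -783 / 7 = -111.86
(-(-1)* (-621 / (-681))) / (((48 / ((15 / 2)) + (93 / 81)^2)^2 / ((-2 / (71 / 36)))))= -0.02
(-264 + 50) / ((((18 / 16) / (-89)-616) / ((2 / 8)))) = 38092 / 438601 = 0.09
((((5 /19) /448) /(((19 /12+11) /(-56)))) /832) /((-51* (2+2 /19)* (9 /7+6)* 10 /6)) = 7 /2904611840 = 0.00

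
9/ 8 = 1.12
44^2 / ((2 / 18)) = 17424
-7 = -7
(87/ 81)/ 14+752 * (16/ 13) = 4548473/ 4914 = 925.62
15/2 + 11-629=-1221/2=-610.50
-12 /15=-0.80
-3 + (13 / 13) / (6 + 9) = -44 / 15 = -2.93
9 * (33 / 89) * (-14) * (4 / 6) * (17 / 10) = -23562 / 445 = -52.95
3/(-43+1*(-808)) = -3/851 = -0.00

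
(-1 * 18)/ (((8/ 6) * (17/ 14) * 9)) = -21/ 17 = -1.24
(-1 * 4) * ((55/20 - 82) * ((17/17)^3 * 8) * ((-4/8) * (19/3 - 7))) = 845.33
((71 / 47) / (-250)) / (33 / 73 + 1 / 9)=-46647 / 4347500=-0.01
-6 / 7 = -0.86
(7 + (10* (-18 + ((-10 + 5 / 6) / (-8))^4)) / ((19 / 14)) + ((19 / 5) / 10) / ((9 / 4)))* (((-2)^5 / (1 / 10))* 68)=1208388408581 / 492480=2453680.17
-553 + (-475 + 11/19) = -19521/19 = -1027.42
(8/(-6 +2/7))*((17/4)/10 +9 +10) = -5439/200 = -27.20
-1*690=-690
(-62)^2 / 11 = 3844 / 11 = 349.45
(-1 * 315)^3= -31255875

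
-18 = -18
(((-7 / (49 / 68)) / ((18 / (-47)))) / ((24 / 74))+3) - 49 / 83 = 2529329 / 31374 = 80.62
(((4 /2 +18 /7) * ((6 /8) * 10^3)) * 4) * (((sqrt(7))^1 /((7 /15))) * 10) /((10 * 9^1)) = 160000 * sqrt(7) /49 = 8639.19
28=28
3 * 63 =189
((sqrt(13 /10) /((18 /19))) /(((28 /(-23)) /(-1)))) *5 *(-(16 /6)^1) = -437 *sqrt(130) /378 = -13.18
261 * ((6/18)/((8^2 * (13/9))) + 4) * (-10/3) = -1448985/416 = -3483.14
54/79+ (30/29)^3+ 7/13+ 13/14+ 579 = 204177397587/350665042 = 582.26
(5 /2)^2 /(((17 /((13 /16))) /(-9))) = -2925 /1088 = -2.69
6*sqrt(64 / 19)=48*sqrt(19) / 19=11.01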